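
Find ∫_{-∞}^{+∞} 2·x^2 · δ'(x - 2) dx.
-8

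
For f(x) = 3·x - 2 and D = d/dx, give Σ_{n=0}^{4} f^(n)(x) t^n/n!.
3 t + 3 x - 2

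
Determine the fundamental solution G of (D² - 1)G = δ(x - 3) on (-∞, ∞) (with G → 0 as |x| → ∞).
-\frac{e^{-|x - 3|}}{2}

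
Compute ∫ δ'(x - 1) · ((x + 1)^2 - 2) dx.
-4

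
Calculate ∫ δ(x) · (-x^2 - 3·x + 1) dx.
1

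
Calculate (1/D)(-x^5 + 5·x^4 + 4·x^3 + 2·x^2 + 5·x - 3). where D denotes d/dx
- \frac{x^{6}}{6} + x^{5} + x^{4} + \frac{2 x^{3}}{3} + \frac{5 x^{2}}{2} - 3 x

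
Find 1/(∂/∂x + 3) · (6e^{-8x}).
- \frac{6 e^{- 8 x}}{5}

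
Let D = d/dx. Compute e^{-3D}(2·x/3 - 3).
\frac{2 x}{3} - 5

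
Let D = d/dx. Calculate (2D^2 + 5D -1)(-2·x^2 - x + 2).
2 x^{2} - 19 x - 15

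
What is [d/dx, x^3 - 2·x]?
3 x^{2} - 2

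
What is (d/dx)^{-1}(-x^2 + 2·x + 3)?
- \frac{x^{3}}{3} + x^{2} + 3 x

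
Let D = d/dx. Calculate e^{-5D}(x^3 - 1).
x^{3} - 15 x^{2} + 75 x - 126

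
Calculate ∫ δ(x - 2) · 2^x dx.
4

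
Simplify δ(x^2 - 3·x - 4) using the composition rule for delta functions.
\frac{\delta(x + 1) + \delta(x - 4)}{5}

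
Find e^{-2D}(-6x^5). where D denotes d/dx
- 6 x^{5} + 60 x^{4} - 240 x^{3} + 480 x^{2} - 480 x + 192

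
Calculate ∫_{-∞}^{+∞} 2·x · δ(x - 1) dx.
2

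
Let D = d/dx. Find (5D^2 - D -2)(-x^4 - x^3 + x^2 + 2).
2 x^{4} + 6 x^{3} - 59 x^{2} - 32 x + 6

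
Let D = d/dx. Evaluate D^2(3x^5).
60 x^{3}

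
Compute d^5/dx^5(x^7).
2520 x^{2}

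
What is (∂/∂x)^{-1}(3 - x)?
- \frac{x^{2}}{2} + 3 x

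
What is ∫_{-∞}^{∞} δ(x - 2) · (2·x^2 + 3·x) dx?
14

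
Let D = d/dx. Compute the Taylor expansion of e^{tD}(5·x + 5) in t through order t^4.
5 t + 5 x + 5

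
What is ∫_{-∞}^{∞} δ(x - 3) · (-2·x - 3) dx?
-9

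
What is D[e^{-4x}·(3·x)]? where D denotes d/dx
3 \left(1 - 4 x\right) e^{- 4 x}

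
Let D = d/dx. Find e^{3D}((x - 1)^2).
x^{2} + 4 x + 4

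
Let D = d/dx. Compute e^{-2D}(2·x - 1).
2 x - 5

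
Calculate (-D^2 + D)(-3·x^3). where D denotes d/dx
9 x \left(2 - x\right)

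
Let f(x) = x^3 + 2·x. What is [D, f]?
3 x^{2} + 2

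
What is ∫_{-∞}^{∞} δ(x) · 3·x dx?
0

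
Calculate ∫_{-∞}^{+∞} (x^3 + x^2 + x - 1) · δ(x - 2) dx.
13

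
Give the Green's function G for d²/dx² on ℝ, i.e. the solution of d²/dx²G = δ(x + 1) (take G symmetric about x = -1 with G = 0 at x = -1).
\frac{|x + 1|}{2}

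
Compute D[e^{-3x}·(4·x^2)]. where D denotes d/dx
4 x \left(2 - 3 x\right) e^{- 3 x}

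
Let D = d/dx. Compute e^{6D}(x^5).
x^{5} + 30 x^{4} + 360 x^{3} + 2160 x^{2} + 6480 x + 7776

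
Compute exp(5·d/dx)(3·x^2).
3 x^{2} + 30 x + 75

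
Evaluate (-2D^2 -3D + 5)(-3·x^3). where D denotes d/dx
3 x \left(- 5 x^{2} + 9 x + 12\right)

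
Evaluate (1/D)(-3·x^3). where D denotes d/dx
- \frac{3 x^{4}}{4}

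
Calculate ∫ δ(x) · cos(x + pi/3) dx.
\frac{1}{2}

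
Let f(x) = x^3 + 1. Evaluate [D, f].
3 x^{2}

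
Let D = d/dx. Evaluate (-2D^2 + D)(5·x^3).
15 x \left(x - 4\right)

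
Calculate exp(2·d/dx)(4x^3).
4 x^{3} + 24 x^{2} + 48 x + 32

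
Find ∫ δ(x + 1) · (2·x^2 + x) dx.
1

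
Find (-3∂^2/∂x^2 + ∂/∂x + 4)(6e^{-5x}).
- 456 e^{- 5 x}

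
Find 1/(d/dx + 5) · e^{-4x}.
e^{- 4 x}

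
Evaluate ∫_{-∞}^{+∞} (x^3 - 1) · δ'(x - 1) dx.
-3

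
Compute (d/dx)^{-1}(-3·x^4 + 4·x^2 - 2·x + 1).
- \frac{3 x^{5}}{5} + \frac{4 x^{3}}{3} - x^{2} + x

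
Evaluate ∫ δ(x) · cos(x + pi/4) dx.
\frac{\sqrt{2}}{2}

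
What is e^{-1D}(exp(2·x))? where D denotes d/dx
e^{2 x - 2}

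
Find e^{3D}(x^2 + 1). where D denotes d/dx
x^{2} + 6 x + 10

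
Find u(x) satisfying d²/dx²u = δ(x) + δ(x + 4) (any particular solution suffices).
\frac{|x|}{2} + \frac{|x + 4|}{2}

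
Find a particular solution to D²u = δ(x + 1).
\frac{|x + 1|}{2}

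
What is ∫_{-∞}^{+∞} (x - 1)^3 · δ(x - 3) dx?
8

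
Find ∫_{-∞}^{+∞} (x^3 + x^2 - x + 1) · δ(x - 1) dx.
2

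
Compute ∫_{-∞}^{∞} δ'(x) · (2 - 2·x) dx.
2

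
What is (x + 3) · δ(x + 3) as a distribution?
0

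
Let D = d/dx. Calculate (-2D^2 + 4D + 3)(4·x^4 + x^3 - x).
12 x^{4} + 67 x^{3} - 84 x^{2} - 15 x - 4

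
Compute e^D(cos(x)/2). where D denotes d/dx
\frac{\cos{\left(x + 1 \right)}}{2}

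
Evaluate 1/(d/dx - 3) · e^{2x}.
- e^{2 x}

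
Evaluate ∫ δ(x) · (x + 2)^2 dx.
4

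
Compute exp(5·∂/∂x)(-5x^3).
- 5 x^{3} - 75 x^{2} - 375 x - 625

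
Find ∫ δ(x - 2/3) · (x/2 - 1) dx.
- \frac{2}{3}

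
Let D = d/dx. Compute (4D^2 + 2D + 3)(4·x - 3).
12 x - 1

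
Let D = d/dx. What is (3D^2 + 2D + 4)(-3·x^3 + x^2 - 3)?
- 12 x^{3} - 14 x^{2} - 50 x - 6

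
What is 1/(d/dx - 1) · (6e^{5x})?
\frac{3 e^{5 x}}{2}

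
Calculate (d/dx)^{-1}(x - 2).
\frac{x^{2}}{2} - 2 x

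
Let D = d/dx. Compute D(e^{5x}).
5 e^{5 x}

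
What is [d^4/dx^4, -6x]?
-24\frac{d^{3}}{dx^{3}}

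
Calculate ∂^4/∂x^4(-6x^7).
- 5040 x^{3}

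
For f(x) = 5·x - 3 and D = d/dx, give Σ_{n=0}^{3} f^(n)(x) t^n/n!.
5 t + 5 x - 3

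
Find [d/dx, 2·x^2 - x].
4 x - 1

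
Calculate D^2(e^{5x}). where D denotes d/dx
25 e^{5 x}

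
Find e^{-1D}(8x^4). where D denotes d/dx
8 x^{4} - 32 x^{3} + 48 x^{2} - 32 x + 8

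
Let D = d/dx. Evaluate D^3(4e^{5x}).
500 e^{5 x}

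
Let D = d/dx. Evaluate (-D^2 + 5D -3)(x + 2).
- 3 x - 1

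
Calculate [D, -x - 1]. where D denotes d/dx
-1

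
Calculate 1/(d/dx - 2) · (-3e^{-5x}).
\frac{3 e^{- 5 x}}{7}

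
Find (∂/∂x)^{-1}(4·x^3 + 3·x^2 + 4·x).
x^{4} + x^{3} + 2 x^{2}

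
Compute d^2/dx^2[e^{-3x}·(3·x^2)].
3 \left(9 x^{2} - 12 x + 2\right) e^{- 3 x}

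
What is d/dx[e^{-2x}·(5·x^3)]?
x^{2} \left(15 - 10 x\right) e^{- 2 x}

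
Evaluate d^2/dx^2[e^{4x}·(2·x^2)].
\left(32 x^{2} + 32 x + 4\right) e^{4 x}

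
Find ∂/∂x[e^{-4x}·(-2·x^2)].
4 x \left(2 x - 1\right) e^{- 4 x}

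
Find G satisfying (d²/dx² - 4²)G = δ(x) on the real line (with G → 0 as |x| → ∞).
-\frac{e^{-4|x|}}{8}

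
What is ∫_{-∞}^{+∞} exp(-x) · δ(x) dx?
1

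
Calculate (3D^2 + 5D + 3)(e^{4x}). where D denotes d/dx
71 e^{4 x}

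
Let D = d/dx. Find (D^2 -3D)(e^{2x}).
- 2 e^{2 x}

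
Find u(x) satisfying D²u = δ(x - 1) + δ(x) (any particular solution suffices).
\frac{|x - 1|}{2} + \frac{|x|}{2}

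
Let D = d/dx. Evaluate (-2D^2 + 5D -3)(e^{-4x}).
- 55 e^{- 4 x}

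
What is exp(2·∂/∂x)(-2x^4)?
- 2 x^{4} - 16 x^{3} - 48 x^{2} - 64 x - 32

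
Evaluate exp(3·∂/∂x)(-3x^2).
- 3 x^{2} - 18 x - 27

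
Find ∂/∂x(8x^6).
48 x^{5}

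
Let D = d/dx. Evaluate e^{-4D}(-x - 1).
3 - x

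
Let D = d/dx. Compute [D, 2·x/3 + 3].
\frac{2}{3}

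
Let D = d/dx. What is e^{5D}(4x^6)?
4 x^{6} + 120 x^{5} + 1500 x^{4} + 10000 x^{3} + 37500 x^{2} + 75000 x + 62500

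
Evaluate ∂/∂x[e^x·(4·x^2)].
4 x \left(x + 2\right) e^{x}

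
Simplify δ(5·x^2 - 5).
\frac{\delta(x - 1) + \delta(x + 1)}{10}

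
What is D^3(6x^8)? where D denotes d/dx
2016 x^{5}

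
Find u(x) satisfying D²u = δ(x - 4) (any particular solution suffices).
\frac{|x - 4|}{2}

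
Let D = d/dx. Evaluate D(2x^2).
4 x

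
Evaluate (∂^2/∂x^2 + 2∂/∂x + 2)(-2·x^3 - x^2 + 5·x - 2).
- 4 x^{3} - 14 x^{2} - 6 x + 4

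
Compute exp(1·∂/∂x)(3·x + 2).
3 x + 5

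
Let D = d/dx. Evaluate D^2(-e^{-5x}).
- 25 e^{- 5 x}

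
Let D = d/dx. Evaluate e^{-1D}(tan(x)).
\tan{\left(x - 1 \right)}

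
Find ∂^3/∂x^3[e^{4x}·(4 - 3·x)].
\left(112 - 192 x\right) e^{4 x}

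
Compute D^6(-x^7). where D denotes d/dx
- 5040 x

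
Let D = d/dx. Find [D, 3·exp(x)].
3 e^{x}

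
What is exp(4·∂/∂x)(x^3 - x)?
x^{3} + 12 x^{2} + 47 x + 60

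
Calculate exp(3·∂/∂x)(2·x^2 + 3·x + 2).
2 x^{2} + 15 x + 29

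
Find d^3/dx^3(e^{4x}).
64 e^{4 x}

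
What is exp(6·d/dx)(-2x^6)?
- 2 x^{6} - 72 x^{5} - 1080 x^{4} - 8640 x^{3} - 38880 x^{2} - 93312 x - 93312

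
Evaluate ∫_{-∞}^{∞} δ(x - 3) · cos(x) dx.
\cos{\left(3 \right)}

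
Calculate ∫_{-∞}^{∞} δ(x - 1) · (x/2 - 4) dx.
- \frac{7}{2}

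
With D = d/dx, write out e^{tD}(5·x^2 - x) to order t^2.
5 t^{2} + t \left(10 x - 1\right) + 5 x^{2} - x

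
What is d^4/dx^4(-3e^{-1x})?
- 3 e^{- x}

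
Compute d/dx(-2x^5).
- 10 x^{4}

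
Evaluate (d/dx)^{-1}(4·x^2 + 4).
\frac{4 x^{3}}{3} + 4 x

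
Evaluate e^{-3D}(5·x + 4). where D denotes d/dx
5 x - 11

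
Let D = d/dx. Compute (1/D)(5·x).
\frac{5 x^{2}}{2}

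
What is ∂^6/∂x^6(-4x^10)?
- 604800 x^{4}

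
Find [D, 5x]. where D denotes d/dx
5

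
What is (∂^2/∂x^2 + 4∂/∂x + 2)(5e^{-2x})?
- 10 e^{- 2 x}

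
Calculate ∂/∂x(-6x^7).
- 42 x^{6}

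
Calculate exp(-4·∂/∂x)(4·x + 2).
4 x - 14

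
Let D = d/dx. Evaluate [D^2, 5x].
10D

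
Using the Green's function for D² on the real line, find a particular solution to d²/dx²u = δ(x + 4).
\frac{|x + 4|}{2}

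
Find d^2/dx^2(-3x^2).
-6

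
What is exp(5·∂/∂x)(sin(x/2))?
\sin{\left(\frac{x}{2} + \frac{5}{2} \right)}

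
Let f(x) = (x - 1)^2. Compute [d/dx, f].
2 x - 2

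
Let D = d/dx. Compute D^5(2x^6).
1440 x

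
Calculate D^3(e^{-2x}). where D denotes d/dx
- 8 e^{- 2 x}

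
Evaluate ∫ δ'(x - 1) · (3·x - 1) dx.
-3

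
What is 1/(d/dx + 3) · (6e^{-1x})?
3 e^{- x}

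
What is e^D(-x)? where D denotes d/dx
- x - 1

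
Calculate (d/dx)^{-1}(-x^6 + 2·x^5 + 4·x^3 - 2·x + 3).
- \frac{x^{7}}{7} + \frac{x^{6}}{3} + x^{4} - x^{2} + 3 x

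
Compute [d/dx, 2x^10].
20 x^{9}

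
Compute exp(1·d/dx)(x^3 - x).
x \left(x^{2} + 3 x + 2\right)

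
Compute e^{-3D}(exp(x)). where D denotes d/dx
e^{x - 3}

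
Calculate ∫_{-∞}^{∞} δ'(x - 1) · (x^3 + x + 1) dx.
-4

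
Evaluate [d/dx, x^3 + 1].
3 x^{2}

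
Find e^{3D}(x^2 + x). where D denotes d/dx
x^{2} + 7 x + 12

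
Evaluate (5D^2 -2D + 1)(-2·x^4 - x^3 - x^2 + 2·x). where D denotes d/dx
- 2 x^{4} + 15 x^{3} - 115 x^{2} - 24 x - 14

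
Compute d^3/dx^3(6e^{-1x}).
- 6 e^{- x}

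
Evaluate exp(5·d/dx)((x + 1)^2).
x^{2} + 12 x + 36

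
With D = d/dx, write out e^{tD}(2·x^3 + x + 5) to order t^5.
2 t^{3} + 6 t^{2} x + t \left(6 x^{2} + 1\right) + 2 x^{3} + x + 5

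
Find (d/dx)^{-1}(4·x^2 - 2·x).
\frac{4 x^{3}}{3} - x^{2}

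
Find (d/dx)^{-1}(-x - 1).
- \frac{x^{2}}{2} - x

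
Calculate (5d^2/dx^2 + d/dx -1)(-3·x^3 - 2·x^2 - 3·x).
3 x^{3} - 7 x^{2} - 91 x - 23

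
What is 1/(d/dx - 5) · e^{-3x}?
- \frac{e^{- 3 x}}{8}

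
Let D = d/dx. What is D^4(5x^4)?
120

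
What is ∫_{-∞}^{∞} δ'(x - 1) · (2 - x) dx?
1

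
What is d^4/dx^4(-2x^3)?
0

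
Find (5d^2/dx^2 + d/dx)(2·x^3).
6 x \left(x + 10\right)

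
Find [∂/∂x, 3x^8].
24 x^{7}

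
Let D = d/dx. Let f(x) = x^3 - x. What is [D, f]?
3 x^{2} - 1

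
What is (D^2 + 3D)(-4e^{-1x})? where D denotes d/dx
8 e^{- x}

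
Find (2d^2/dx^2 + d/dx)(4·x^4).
16 x^{2} \left(x + 6\right)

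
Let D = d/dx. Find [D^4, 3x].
12D^{3}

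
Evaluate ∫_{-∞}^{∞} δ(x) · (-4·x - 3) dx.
-3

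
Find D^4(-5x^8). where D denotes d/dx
- 8400 x^{4}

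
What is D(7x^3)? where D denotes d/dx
21 x^{2}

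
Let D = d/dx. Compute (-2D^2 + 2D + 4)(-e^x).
- 4 e^{x}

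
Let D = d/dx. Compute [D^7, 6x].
42D^{6}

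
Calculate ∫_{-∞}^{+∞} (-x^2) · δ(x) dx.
0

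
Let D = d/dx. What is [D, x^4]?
4 x^{3}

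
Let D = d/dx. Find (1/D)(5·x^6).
\frac{5 x^{7}}{7}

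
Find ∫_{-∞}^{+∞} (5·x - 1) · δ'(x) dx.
-5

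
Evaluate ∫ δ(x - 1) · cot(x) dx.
\cot{\left(1 \right)}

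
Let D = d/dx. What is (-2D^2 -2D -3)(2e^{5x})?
- 126 e^{5 x}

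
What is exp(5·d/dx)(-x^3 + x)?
- x^{3} - 15 x^{2} - 74 x - 120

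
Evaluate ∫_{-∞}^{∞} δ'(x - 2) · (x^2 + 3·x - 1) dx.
-7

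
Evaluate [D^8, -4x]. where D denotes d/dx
-32D^{7}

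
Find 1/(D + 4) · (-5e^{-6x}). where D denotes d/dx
\frac{5 e^{- 6 x}}{2}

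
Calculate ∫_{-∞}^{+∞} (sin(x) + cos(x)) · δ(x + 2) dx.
- \sin{\left(2 \right)} + \cos{\left(2 \right)}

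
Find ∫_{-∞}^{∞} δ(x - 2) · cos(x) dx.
\cos{\left(2 \right)}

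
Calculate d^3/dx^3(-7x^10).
- 5040 x^{7}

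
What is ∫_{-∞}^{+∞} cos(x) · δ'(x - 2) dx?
\sin{\left(2 \right)}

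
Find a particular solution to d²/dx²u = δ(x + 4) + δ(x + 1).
\frac{|x + 4|}{2} + \frac{|x + 1|}{2}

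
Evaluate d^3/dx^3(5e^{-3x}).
- 135 e^{- 3 x}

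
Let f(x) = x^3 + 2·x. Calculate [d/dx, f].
3 x^{2} + 2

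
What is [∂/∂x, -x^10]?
- 10 x^{9}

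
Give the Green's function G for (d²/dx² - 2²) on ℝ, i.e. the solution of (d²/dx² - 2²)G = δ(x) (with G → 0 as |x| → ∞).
-\frac{e^{-2|x|}}{4}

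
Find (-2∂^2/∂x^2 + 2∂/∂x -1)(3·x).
6 - 3 x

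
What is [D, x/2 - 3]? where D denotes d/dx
\frac{1}{2}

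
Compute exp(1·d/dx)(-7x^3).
- 7 x^{3} - 21 x^{2} - 21 x - 7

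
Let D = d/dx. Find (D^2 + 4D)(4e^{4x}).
128 e^{4 x}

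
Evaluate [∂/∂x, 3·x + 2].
3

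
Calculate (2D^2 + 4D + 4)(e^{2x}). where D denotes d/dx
20 e^{2 x}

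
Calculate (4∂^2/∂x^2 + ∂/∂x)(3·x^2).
6 x + 24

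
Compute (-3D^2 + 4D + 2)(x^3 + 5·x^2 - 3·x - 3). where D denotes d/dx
2 x^{3} + 22 x^{2} + 16 x - 48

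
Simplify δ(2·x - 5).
\frac{\delta(x - 5/2)}{2}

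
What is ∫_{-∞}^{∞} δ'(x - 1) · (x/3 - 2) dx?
- \frac{1}{3}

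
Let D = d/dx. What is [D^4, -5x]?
-20D^{3}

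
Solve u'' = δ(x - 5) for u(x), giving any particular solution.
\frac{|x - 5|}{2}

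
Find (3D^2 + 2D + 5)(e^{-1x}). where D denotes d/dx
6 e^{- x}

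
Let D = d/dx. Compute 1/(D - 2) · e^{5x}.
\frac{e^{5 x}}{3}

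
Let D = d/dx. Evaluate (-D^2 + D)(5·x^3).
15 x \left(x - 2\right)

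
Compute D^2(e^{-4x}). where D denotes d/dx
16 e^{- 4 x}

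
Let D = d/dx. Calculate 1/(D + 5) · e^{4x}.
\frac{e^{4 x}}{9}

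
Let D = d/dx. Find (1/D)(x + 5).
\frac{x^{2}}{2} + 5 x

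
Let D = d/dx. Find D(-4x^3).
- 12 x^{2}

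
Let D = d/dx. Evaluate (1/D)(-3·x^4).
- \frac{3 x^{5}}{5}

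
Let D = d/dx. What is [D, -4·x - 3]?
-4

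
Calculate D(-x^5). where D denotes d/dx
- 5 x^{4}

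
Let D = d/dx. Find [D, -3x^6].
- 18 x^{5}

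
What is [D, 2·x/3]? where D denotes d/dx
\frac{2}{3}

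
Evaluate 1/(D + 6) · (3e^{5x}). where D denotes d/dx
\frac{3 e^{5 x}}{11}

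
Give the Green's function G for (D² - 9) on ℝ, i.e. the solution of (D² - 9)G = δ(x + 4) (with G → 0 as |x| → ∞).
-\frac{e^{-3|x + 4|}}{6}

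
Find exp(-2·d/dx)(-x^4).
- x^{4} + 8 x^{3} - 24 x^{2} + 32 x - 16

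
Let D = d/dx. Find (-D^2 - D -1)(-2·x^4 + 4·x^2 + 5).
2 x^{4} + 8 x^{3} + 20 x^{2} - 8 x - 13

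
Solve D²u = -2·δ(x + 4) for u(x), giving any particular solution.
-|x + 4|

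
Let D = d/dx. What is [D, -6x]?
-6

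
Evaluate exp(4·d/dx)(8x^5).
8 x^{5} + 160 x^{4} + 1280 x^{3} + 5120 x^{2} + 10240 x + 8192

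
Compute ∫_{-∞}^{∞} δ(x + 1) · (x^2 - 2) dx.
-1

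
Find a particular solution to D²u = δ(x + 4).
\frac{|x + 4|}{2}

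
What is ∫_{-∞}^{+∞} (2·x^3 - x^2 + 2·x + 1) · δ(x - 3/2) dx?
\frac{17}{2}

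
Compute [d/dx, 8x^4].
32 x^{3}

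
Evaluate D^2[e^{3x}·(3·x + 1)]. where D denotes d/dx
27 \left(x + 1\right) e^{3 x}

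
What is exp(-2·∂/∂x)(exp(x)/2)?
\frac{e^{x - 2}}{2}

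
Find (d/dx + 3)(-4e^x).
- 16 e^{x}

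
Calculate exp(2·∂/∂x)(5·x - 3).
5 x + 7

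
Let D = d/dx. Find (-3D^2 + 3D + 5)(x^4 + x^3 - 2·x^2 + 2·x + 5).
5 x^{4} + 17 x^{3} - 37 x^{2} - 20 x + 43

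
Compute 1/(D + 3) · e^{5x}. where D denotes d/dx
\frac{e^{5 x}}{8}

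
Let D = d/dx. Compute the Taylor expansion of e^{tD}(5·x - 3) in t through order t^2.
5 t + 5 x - 3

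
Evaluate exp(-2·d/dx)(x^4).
x^{4} - 8 x^{3} + 24 x^{2} - 32 x + 16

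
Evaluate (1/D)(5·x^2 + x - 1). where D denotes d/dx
\frac{5 x^{3}}{3} + \frac{x^{2}}{2} - x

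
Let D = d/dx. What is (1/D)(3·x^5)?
\frac{x^{6}}{2}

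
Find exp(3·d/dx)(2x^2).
2 x^{2} + 12 x + 18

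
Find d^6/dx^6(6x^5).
0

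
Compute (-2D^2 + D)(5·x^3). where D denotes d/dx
15 x \left(x - 4\right)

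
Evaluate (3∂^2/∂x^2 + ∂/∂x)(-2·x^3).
6 x \left(- x - 6\right)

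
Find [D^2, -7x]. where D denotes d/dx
-14D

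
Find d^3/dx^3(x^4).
24 x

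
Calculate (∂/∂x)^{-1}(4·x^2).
\frac{4 x^{3}}{3}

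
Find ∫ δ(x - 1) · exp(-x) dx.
e^{-1}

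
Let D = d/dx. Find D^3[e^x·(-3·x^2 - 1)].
\left(- 3 x^{2} - 18 x - 19\right) e^{x}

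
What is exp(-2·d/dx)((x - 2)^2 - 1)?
x^{2} - 8 x + 15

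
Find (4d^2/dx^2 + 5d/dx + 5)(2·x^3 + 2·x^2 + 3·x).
10 x^{3} + 40 x^{2} + 83 x + 31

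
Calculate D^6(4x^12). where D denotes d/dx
2661120 x^{6}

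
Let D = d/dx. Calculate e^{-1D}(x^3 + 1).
x \left(x^{2} - 3 x + 3\right)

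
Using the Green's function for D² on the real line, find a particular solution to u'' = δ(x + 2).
\frac{|x + 2|}{2}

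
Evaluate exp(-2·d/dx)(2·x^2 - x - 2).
2 x^{2} - 9 x + 8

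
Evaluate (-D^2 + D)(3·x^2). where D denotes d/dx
6 x - 6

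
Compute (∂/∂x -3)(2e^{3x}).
0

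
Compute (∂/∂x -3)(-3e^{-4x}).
21 e^{- 4 x}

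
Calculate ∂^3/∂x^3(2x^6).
240 x^{3}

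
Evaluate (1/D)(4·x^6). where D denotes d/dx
\frac{4 x^{7}}{7}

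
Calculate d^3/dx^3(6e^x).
6 e^{x}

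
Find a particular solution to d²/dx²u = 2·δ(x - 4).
|x - 4|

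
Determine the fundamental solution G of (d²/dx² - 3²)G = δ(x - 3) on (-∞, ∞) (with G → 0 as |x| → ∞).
-\frac{e^{-3|x - 3|}}{6}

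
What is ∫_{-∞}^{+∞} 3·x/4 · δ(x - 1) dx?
\frac{3}{4}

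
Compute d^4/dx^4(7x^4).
168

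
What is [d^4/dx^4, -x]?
-4\frac{d^{3}}{dx^{3}}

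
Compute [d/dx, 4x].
4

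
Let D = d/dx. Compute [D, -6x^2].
- 12 x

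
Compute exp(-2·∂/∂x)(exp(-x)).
e^{2 - x}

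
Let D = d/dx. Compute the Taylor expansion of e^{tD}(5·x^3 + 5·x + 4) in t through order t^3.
5 t^{3} + 15 t^{2} x + 5 t \left(3 x^{2} + 1\right) + 5 x^{3} + 5 x + 4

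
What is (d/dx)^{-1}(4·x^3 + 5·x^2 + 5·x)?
x^{4} + \frac{5 x^{3}}{3} + \frac{5 x^{2}}{2}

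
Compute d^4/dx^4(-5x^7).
- 4200 x^{3}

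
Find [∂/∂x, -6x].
-6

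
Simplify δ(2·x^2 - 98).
\frac{\delta(x - 7) + \delta(x + 7)}{28}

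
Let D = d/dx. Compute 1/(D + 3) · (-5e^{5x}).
- \frac{5 e^{5 x}}{8}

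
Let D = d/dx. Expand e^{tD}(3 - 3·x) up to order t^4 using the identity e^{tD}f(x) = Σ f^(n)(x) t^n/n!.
- 3 t - 3 x + 3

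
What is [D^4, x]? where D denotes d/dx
4D^{3}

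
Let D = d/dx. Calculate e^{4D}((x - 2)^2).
x^{2} + 4 x + 4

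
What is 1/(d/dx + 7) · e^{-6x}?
e^{- 6 x}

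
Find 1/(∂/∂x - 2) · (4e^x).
- 4 e^{x}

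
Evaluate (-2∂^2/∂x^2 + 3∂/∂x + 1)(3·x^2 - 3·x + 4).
3 x^{2} + 15 x - 17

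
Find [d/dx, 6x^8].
48 x^{7}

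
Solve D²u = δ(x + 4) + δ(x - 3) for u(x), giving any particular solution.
\frac{|x + 4|}{2} + \frac{|x - 3|}{2}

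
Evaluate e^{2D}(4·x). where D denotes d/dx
4 x + 8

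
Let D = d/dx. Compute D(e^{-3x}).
- 3 e^{- 3 x}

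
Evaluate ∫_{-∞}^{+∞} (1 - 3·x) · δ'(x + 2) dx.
3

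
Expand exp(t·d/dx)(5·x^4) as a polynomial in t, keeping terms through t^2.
5 x^{2} \left(6 t^{2} + 4 t x + x^{2}\right)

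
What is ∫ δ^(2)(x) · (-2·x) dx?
0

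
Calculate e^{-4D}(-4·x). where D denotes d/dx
16 - 4 x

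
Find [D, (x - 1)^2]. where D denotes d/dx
2 x - 2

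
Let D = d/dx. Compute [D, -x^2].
- 2 x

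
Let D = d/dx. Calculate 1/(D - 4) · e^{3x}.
- e^{3 x}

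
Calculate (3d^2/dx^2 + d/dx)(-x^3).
3 x \left(- x - 6\right)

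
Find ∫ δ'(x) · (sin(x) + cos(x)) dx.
-1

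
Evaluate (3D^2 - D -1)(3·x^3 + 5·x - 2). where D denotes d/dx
- 3 x^{3} - 9 x^{2} + 49 x - 3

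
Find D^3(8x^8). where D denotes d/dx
2688 x^{5}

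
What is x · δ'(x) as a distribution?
-\delta(x)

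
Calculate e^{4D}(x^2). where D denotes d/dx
x^{2} + 8 x + 16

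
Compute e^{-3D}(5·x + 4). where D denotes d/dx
5 x - 11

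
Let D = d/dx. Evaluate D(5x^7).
35 x^{6}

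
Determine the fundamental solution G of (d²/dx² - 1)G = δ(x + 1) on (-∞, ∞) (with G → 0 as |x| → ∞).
-\frac{e^{-|x + 1|}}{2}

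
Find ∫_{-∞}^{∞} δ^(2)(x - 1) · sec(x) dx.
\left(1 + 2 \tan^{2}{\left(1 \right)}\right) \sec{\left(1 \right)}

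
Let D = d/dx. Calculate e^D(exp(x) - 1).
e^{x + 1} - 1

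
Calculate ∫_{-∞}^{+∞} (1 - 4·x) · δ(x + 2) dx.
9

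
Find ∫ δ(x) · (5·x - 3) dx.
-3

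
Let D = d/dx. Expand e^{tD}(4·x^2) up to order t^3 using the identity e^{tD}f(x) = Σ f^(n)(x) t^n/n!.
4 t^{2} + 8 t x + 4 x^{2}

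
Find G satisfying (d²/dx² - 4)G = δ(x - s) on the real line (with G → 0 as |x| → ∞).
-\frac{e^{-2|x-s|}}{4}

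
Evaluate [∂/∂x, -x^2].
- 2 x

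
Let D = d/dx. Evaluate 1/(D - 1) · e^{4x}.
\frac{e^{4 x}}{3}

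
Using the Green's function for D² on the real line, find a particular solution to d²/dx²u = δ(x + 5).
\frac{|x + 5|}{2}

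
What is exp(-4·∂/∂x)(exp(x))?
e^{x - 4}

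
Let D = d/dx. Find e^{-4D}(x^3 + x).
x^{3} - 12 x^{2} + 49 x - 68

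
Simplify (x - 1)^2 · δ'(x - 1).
0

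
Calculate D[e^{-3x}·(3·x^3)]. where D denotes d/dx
9 x^{2} \left(1 - x\right) e^{- 3 x}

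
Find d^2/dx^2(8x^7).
336 x^{5}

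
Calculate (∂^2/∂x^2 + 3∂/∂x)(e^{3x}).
18 e^{3 x}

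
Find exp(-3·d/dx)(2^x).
2^{x - 3}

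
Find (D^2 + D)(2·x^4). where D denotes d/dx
8 x^{2} \left(x + 3\right)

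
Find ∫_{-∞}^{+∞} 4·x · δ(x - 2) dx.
8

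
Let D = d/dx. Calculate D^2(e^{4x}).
16 e^{4 x}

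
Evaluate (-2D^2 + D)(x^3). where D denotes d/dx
3 x \left(x - 4\right)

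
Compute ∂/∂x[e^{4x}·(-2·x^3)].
x^{2} \left(- 8 x - 6\right) e^{4 x}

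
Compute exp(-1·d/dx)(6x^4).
6 x^{4} - 24 x^{3} + 36 x^{2} - 24 x + 6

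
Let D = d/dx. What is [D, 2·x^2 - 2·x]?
4 x - 2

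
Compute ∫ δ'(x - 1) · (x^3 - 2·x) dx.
-1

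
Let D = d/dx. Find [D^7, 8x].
56D^{6}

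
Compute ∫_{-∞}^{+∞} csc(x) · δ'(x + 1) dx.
\cot{\left(1 \right)} \csc{\left(1 \right)}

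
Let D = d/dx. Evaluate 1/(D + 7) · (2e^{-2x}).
\frac{2 e^{- 2 x}}{5}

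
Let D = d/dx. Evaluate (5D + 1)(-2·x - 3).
- 2 x - 13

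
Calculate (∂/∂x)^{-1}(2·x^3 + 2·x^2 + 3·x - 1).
\frac{x^{4}}{2} + \frac{2 x^{3}}{3} + \frac{3 x^{2}}{2} - x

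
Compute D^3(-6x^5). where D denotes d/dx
- 360 x^{2}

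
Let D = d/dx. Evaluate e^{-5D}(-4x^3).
- 4 x^{3} + 60 x^{2} - 300 x + 500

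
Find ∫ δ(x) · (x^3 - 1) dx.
-1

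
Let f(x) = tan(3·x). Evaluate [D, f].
\frac{3}{\cos^{2}{\left(3 x \right)}}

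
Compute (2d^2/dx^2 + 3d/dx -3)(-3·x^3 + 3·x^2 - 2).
9 x^{3} - 36 x^{2} - 18 x + 18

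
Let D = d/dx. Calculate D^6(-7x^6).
-5040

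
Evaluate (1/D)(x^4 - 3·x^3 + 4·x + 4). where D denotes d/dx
\frac{x^{5}}{5} - \frac{3 x^{4}}{4} + 2 x^{2} + 4 x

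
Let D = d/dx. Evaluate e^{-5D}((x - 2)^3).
x^{3} - 21 x^{2} + 147 x - 343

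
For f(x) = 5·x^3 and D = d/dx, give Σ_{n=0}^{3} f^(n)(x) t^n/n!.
5 t^{3} + 15 t^{2} x + 15 t x^{2} + 5 x^{3}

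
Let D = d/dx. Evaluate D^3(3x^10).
2160 x^{7}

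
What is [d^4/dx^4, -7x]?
-28\frac{d^{3}}{dx^{3}}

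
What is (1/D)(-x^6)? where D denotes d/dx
- \frac{x^{7}}{7}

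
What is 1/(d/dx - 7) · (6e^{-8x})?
- \frac{2 e^{- 8 x}}{5}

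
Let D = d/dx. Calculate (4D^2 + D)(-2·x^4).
8 x^{2} \left(- x - 12\right)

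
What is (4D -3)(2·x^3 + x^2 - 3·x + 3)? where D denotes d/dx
- 6 x^{3} + 21 x^{2} + 17 x - 21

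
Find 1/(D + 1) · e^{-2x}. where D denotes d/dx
- e^{- 2 x}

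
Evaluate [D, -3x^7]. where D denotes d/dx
- 21 x^{6}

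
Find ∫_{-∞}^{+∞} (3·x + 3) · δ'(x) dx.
-3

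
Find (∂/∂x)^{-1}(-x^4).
- \frac{x^{5}}{5}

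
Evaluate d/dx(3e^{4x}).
12 e^{4 x}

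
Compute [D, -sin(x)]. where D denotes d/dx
- \cos{\left(x \right)}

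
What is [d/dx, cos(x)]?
- \sin{\left(x \right)}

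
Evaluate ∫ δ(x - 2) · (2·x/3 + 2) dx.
\frac{10}{3}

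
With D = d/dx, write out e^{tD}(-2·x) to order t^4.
- 2 t - 2 x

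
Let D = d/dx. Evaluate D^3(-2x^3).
-12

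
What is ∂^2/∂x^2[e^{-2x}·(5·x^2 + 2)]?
2 \left(10 x^{2} - 20 x + 9\right) e^{- 2 x}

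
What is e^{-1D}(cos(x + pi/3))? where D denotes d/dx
\cos{\left(x - 1 + \frac{\pi}{3} \right)}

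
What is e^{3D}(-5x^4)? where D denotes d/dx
- 5 x^{4} - 60 x^{3} - 270 x^{2} - 540 x - 405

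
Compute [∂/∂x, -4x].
-4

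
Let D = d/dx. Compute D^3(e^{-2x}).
- 8 e^{- 2 x}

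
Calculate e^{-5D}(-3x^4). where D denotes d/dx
- 3 x^{4} + 60 x^{3} - 450 x^{2} + 1500 x - 1875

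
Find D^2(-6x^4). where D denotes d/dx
- 72 x^{2}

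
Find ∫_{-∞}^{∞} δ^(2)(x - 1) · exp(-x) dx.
e^{-1}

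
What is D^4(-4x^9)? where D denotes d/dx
- 12096 x^{5}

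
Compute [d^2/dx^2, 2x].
4\frac{d}{dx}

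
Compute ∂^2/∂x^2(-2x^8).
- 112 x^{6}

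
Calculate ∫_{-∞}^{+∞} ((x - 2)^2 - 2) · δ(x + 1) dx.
7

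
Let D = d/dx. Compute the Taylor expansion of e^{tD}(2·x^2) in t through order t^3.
2 t^{2} + 4 t x + 2 x^{2}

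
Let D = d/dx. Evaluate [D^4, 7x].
28D^{3}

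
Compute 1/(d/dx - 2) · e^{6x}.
\frac{e^{6 x}}{4}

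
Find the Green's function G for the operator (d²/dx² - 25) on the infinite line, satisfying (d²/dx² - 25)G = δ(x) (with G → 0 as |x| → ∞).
-\frac{e^{-5|x|}}{10}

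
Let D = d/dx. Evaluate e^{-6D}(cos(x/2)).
\cos{\left(\frac{x}{2} - 3 \right)}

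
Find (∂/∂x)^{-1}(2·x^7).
\frac{x^{8}}{4}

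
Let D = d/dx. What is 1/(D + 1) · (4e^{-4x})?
- \frac{4 e^{- 4 x}}{3}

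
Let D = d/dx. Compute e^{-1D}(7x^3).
7 x^{3} - 21 x^{2} + 21 x - 7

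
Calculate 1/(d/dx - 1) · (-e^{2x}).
- e^{2 x}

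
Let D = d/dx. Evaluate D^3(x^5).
60 x^{2}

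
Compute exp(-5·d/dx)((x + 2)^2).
x^{2} - 6 x + 9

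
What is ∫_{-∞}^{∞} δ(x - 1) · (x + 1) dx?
2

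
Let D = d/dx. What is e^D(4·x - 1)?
4 x + 3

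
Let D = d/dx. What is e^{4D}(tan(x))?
\tan{\left(x + 4 \right)}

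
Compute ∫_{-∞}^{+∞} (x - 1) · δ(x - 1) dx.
0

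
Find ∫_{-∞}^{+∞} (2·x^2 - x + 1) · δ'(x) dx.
1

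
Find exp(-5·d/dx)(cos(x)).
\cos{\left(x - 5 \right)}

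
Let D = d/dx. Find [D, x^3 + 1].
3 x^{2}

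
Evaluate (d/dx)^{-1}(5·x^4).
x^{5}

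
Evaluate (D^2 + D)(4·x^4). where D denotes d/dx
16 x^{2} \left(x + 3\right)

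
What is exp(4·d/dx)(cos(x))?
\cos{\left(x + 4 \right)}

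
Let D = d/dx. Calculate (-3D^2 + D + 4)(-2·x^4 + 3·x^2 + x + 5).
- 8 x^{4} - 8 x^{3} + 84 x^{2} + 10 x + 3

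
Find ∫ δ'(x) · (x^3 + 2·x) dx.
-2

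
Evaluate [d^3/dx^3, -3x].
-9\frac{d^{2}}{dx^{2}}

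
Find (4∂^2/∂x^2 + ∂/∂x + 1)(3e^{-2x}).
45 e^{- 2 x}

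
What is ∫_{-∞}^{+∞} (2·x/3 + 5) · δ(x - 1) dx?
\frac{17}{3}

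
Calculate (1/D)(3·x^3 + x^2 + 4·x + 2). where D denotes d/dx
\frac{3 x^{4}}{4} + \frac{x^{3}}{3} + 2 x^{2} + 2 x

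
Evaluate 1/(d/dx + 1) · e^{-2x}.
- e^{- 2 x}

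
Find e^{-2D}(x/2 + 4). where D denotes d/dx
\frac{x}{2} + 3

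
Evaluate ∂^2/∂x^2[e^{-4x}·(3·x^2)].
6 \left(8 x^{2} - 8 x + 1\right) e^{- 4 x}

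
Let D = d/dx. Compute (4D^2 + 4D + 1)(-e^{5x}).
- 121 e^{5 x}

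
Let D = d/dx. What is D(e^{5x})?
5 e^{5 x}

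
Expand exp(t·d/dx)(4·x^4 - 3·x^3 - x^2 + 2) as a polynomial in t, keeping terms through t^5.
4 t^{4} + t^{3} \left(16 x - 3\right) + t^{2} \left(24 x^{2} - 9 x - 1\right) - t x \left(- 16 x^{2} + 9 x + 2\right) + 4 x^{4} - 3 x^{3} - x^{2} + 2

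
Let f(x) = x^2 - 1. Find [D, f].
2 x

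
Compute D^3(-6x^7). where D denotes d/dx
- 1260 x^{4}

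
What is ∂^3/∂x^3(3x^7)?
630 x^{4}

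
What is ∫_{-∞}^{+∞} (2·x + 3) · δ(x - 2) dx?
7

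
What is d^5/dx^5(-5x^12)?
- 475200 x^{7}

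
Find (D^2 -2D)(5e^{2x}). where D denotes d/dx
0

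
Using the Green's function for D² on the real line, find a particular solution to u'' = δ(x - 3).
\frac{|x - 3|}{2}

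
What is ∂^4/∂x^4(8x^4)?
192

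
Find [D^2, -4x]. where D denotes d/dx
-8D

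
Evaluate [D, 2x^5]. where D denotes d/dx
10 x^{4}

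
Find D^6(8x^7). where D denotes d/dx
40320 x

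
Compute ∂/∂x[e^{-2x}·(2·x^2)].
4 x \left(1 - x\right) e^{- 2 x}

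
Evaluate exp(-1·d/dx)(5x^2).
5 x^{2} - 10 x + 5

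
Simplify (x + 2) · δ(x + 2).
0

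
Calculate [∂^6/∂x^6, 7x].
42\frac{d^{5}}{dx^{5}}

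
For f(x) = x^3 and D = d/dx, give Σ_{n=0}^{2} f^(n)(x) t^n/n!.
x \left(3 t^{2} + 3 t x + x^{2}\right)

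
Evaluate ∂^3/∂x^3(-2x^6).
- 240 x^{3}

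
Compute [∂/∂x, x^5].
5 x^{4}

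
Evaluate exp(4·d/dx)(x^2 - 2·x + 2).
x^{2} + 6 x + 10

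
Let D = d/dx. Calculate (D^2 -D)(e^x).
0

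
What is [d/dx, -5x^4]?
- 20 x^{3}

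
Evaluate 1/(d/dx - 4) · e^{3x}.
- e^{3 x}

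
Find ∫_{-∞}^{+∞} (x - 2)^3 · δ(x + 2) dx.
-64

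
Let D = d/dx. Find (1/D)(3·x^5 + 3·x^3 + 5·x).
\frac{x^{6}}{2} + \frac{3 x^{4}}{4} + \frac{5 x^{2}}{2}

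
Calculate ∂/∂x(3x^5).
15 x^{4}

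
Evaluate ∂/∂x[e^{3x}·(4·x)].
\left(12 x + 4\right) e^{3 x}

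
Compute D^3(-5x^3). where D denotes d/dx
-30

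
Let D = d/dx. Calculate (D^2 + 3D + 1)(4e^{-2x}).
- 4 e^{- 2 x}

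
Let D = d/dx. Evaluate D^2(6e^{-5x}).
150 e^{- 5 x}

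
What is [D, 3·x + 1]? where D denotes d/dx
3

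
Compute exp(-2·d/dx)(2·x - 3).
2 x - 7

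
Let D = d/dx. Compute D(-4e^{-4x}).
16 e^{- 4 x}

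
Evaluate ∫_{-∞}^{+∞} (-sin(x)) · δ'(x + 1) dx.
\cos{\left(1 \right)}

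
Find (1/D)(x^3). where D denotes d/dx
\frac{x^{4}}{4}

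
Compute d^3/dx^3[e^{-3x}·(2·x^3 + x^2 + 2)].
3 \left(- 18 x^{3} + 45 x^{2} - 18 x - 20\right) e^{- 3 x}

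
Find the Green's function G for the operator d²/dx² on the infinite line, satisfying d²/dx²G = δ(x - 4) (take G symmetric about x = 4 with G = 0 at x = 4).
\frac{|x - 4|}{2}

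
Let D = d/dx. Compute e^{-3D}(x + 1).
x - 2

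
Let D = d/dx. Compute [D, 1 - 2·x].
-2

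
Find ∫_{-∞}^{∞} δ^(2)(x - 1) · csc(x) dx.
\left(2 \cot^{2}{\left(1 \right)} + 1\right) \csc{\left(1 \right)}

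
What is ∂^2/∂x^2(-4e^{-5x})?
- 100 e^{- 5 x}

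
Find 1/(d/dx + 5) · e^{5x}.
\frac{e^{5 x}}{10}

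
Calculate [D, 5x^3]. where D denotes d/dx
15 x^{2}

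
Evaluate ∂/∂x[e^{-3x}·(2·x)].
2 \left(1 - 3 x\right) e^{- 3 x}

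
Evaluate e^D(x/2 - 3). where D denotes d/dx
\frac{x}{2} - \frac{5}{2}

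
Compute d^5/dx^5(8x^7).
20160 x^{2}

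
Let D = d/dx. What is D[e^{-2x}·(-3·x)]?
3 \left(2 x - 1\right) e^{- 2 x}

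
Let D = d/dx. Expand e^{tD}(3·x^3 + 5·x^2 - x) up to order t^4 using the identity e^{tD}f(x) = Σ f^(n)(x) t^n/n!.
3 t^{3} + t^{2} \left(9 x + 5\right) + t \left(9 x^{2} + 10 x - 1\right) + 3 x^{3} + 5 x^{2} - x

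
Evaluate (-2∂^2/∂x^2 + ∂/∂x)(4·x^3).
12 x \left(x - 4\right)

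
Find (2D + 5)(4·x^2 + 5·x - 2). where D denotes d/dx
x \left(20 x + 41\right)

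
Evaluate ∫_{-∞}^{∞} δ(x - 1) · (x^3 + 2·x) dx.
3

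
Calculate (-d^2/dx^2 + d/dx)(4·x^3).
12 x \left(x - 2\right)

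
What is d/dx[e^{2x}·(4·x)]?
\left(8 x + 4\right) e^{2 x}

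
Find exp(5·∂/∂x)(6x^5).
6 x^{5} + 150 x^{4} + 1500 x^{3} + 7500 x^{2} + 18750 x + 18750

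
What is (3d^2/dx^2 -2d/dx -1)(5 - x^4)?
x^{4} + 8 x^{3} - 36 x^{2} - 5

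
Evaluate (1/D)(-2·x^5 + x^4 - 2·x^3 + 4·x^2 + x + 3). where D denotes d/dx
- \frac{x^{6}}{3} + \frac{x^{5}}{5} - \frac{x^{4}}{2} + \frac{4 x^{3}}{3} + \frac{x^{2}}{2} + 3 x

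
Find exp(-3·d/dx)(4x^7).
4 x^{7} - 84 x^{6} + 756 x^{5} - 3780 x^{4} + 11340 x^{3} - 20412 x^{2} + 20412 x - 8748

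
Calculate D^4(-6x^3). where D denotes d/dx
0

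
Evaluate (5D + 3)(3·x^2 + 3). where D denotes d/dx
9 x^{2} + 30 x + 9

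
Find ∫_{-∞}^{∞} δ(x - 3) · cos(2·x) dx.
\cos{\left(6 \right)}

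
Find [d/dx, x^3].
3 x^{2}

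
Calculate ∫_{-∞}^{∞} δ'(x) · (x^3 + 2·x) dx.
-2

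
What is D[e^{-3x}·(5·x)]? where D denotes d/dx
5 \left(1 - 3 x\right) e^{- 3 x}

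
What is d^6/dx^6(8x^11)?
2661120 x^{5}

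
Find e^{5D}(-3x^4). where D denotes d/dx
- 3 x^{4} - 60 x^{3} - 450 x^{2} - 1500 x - 1875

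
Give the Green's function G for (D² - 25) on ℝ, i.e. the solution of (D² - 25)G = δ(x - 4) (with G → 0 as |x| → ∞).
-\frac{e^{-5|x - 4|}}{10}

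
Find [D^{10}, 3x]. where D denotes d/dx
30D^{9}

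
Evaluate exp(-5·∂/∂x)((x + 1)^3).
x^{3} - 12 x^{2} + 48 x - 64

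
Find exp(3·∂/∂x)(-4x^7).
- 4 x^{7} - 84 x^{6} - 756 x^{5} - 3780 x^{4} - 11340 x^{3} - 20412 x^{2} - 20412 x - 8748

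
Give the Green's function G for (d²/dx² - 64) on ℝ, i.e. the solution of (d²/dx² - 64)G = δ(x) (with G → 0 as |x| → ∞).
-\frac{e^{-8|x|}}{16}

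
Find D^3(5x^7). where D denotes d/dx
1050 x^{4}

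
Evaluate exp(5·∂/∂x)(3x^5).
3 x^{5} + 75 x^{4} + 750 x^{3} + 3750 x^{2} + 9375 x + 9375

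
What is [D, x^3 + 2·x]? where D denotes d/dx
3 x^{2} + 2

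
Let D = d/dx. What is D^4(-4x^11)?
- 31680 x^{7}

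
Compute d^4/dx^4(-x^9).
- 3024 x^{5}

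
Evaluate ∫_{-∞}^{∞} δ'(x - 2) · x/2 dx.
- \frac{1}{2}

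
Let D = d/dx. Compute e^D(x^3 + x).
x^{3} + 3 x^{2} + 4 x + 2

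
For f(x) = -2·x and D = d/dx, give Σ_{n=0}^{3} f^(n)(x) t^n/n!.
- 2 t - 2 x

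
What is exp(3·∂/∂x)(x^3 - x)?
x^{3} + 9 x^{2} + 26 x + 24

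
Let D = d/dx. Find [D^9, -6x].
-54D^{8}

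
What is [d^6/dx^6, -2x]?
-12\frac{d^{5}}{dx^{5}}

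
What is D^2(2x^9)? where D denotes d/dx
144 x^{7}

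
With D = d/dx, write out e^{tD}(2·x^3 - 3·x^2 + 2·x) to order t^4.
2 t^{3} + t^{2} \left(6 x - 3\right) + 2 t \left(3 x^{2} - 3 x + 1\right) + 2 x^{3} - 3 x^{2} + 2 x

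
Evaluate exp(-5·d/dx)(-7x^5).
- 7 x^{5} + 175 x^{4} - 1750 x^{3} + 8750 x^{2} - 21875 x + 21875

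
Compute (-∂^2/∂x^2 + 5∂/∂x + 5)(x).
5 x + 5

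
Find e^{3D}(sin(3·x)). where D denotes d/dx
\sin{\left(3 x + 9 \right)}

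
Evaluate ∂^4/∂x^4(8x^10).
40320 x^{6}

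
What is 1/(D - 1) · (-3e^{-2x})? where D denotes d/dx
e^{- 2 x}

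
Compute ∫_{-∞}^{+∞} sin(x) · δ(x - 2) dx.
\sin{\left(2 \right)}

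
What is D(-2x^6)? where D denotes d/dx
- 12 x^{5}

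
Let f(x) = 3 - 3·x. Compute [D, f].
-3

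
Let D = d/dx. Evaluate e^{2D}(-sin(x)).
- \sin{\left(x + 2 \right)}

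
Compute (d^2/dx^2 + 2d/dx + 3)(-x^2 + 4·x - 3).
- 3 x^{2} + 8 x - 3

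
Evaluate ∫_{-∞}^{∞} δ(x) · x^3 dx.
0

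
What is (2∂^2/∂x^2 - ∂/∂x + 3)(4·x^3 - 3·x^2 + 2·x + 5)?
12 x^{3} - 21 x^{2} + 60 x + 1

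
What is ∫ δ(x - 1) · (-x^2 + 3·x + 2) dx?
4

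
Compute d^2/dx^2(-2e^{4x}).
- 32 e^{4 x}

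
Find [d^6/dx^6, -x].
-6\frac{d^{5}}{dx^{5}}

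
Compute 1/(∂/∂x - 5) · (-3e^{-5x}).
\frac{3 e^{- 5 x}}{10}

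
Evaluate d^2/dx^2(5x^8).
280 x^{6}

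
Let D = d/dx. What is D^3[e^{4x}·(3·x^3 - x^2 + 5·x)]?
\left(192 x^{3} + 368 x^{2} + 440 x + 234\right) e^{4 x}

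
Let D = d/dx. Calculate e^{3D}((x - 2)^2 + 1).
x^{2} + 2 x + 2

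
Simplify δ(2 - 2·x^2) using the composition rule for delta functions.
\frac{\delta(x - 1) + \delta(x + 1)}{4}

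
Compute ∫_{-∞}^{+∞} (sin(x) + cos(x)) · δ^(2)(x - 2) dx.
- \sin{\left(2 \right)} - \cos{\left(2 \right)}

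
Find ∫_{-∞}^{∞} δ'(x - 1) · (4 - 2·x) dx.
2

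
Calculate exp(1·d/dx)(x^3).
x^{3} + 3 x^{2} + 3 x + 1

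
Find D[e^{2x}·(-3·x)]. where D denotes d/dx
\left(- 6 x - 3\right) e^{2 x}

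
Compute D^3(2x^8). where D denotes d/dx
672 x^{5}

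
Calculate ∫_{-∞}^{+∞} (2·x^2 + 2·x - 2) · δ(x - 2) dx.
10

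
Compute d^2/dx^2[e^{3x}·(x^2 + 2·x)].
\left(9 x^{2} + 30 x + 14\right) e^{3 x}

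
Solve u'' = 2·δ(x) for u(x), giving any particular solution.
|x|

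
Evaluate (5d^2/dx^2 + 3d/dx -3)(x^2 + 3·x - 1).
- 3 x^{2} - 3 x + 22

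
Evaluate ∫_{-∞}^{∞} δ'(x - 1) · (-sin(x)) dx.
\cos{\left(1 \right)}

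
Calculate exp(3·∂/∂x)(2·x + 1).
2 x + 7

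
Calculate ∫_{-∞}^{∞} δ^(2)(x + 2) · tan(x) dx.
- \frac{2 \tan{\left(2 \right)}}{\cos^{2}{\left(2 \right)}}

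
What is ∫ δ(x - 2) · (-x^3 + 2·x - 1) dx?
-5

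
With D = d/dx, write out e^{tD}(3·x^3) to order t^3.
3 t^{3} + 9 t^{2} x + 9 t x^{2} + 3 x^{3}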